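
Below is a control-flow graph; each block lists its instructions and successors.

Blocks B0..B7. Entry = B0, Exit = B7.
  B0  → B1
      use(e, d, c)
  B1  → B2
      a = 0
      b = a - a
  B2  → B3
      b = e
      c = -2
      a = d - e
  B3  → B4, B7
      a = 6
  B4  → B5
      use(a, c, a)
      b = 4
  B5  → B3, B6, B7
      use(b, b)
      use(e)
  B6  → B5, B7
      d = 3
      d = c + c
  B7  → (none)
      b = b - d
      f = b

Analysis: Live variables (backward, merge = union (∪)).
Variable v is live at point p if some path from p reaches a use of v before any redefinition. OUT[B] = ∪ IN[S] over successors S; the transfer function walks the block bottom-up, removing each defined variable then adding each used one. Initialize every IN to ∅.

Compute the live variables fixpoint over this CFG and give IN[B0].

Answer: {c, d, e}

Trace:
Converged values:
  B0: | IN={c, d, e} | OUT={d, e}
  B1: | IN={d, e} | OUT={d, e}
  B2: | IN={d, e} | OUT={b, c, d, e}
  B3: | IN={b, c, d, e} | OUT={a, b, c, d, e}
  B4: | IN={a, c, d, e} | OUT={b, c, d, e}
  B5: | IN={b, c, d, e} | OUT={b, c, d, e}
  B6: | IN={b, c, e} | OUT={b, c, d, e}
  B7: | IN={b, d} | OUT={}

Merge at B0: OUT[B0] = IN[B1] = {d, e}
Applying B0's transfer function to that OUT value gives IN[B0] (row B0 above).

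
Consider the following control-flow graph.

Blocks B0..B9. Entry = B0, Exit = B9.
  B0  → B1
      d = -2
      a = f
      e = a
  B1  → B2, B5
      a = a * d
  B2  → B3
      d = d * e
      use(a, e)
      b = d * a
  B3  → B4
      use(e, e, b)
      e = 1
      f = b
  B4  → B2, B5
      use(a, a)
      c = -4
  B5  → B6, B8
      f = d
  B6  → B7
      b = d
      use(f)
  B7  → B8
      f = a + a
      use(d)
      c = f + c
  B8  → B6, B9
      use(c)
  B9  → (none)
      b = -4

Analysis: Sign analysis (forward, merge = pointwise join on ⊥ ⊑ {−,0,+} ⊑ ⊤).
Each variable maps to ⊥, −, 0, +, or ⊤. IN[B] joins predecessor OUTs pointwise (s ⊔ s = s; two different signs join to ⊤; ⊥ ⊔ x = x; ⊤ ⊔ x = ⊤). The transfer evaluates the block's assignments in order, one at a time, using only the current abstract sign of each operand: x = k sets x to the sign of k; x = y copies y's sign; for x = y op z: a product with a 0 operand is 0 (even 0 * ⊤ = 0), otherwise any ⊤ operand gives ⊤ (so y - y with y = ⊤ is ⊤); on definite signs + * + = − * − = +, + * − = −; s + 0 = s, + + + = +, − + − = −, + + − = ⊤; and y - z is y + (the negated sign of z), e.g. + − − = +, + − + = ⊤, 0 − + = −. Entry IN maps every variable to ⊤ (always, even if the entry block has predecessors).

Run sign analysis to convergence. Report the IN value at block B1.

Answer: {a: ⊤, b: ⊤, c: ⊤, d: -, e: ⊤, f: ⊤}

Derivation:
Per-block solution:
  B0:  IN=(all ⊤)  OUT={d:-; rest ⊤}
  B1:  IN={d:-; rest ⊤}  OUT={d:-; rest ⊤}
  B2:  IN=(all ⊤)  OUT=(all ⊤)
  B3:  IN=(all ⊤)  OUT={e:+; rest ⊤}
  B4:  IN={e:+; rest ⊤}  OUT={c:-, e:+; rest ⊤}
  B5:  IN=(all ⊤)  OUT=(all ⊤)
  B6:  IN=(all ⊤)  OUT=(all ⊤)
  B7:  IN=(all ⊤)  OUT=(all ⊤)
  B8:  IN=(all ⊤)  OUT=(all ⊤)
  B9:  IN=(all ⊤)  OUT={b:-; rest ⊤}

Merge at B1: IN[B1] = OUT[B0] = {a: ⊤, b: ⊤, c: ⊤, d: -, e: ⊤, f: ⊤}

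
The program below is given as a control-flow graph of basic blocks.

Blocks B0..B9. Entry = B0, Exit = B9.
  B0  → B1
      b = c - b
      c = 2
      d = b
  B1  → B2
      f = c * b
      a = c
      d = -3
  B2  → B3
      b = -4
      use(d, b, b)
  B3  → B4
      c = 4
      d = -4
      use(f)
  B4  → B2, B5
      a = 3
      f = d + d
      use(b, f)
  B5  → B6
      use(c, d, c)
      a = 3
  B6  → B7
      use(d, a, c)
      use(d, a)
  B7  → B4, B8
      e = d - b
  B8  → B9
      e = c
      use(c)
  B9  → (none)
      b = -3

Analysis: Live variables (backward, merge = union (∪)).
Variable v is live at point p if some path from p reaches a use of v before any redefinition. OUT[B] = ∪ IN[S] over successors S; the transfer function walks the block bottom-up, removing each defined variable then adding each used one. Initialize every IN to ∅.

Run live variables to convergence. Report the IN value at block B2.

Fixpoint table:
  B0: | IN={b, c} | OUT={b, c}
  B1: | IN={b, c} | OUT={d, f}
  B2: | IN={d, f} | OUT={b, f}
  B3: | IN={b, f} | OUT={b, c, d}
  B4: | IN={b, c, d} | OUT={b, c, d, f}
  B5: | IN={b, c, d} | OUT={a, b, c, d}
  B6: | IN={a, b, c, d} | OUT={b, c, d}
  B7: | IN={b, c, d} | OUT={b, c, d}
  B8: | IN={c} | OUT={}
  B9: | IN={} | OUT={}

Merge at B2: OUT[B2] = IN[B3] = {b, f}
Applying B2's transfer function to that OUT value gives IN[B2] (row B2 above).

Answer: {d, f}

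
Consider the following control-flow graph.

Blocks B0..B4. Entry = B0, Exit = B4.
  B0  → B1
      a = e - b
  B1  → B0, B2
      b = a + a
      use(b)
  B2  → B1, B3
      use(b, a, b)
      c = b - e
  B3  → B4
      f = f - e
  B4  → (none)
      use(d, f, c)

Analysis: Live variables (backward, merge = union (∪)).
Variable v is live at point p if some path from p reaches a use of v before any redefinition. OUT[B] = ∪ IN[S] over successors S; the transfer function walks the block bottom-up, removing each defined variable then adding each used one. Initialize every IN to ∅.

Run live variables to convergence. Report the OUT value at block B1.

Answer: {a, b, d, e, f}

Derivation:
Per-block solution:
  B0: | IN={b, d, e, f} | OUT={a, d, e, f}
  B1: | IN={a, d, e, f} | OUT={a, b, d, e, f}
  B2: | IN={a, b, d, e, f} | OUT={a, c, d, e, f}
  B3: | IN={c, d, e, f} | OUT={c, d, f}
  B4: | IN={c, d, f} | OUT={}

Merge at B1: OUT[B1] = IN[B0] ⊔ IN[B2] = {a, b, d, e, f}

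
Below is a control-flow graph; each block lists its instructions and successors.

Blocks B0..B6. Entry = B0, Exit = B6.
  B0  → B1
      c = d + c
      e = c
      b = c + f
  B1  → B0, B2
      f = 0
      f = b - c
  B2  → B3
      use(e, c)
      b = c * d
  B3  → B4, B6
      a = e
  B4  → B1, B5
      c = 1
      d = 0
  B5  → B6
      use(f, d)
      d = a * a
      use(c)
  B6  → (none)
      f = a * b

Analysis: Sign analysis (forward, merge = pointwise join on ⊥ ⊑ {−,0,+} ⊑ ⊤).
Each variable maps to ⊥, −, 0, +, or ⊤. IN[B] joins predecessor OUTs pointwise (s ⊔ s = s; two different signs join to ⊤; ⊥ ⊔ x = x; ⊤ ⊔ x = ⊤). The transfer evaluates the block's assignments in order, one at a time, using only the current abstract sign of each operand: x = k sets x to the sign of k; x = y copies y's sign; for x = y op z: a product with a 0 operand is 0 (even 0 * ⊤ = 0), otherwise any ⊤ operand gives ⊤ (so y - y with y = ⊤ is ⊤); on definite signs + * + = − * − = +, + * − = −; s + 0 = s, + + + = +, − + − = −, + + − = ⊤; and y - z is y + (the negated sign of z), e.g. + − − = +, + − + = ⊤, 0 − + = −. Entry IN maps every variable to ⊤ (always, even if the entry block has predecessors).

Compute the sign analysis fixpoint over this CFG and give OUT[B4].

Per-block solution:
  B0:   IN=(all ⊤)   OUT=(all ⊤)
  B1:   IN=(all ⊤)   OUT=(all ⊤)
  B2:   IN=(all ⊤)   OUT=(all ⊤)
  B3:   IN=(all ⊤)   OUT=(all ⊤)
  B4:   IN=(all ⊤)   OUT={c:+, d:0; rest ⊤}
  B5:   IN={c:+, d:0; rest ⊤}   OUT={c:+; rest ⊤}
  B6:   IN=(all ⊤)   OUT=(all ⊤)

Merge at B4: IN[B4] = OUT[B3] = {a: ⊤, b: ⊤, c: ⊤, d: ⊤, e: ⊤, f: ⊤}
Applying B4's transfer function to that IN value gives OUT[B4] (row B4 above).

Answer: {a: ⊤, b: ⊤, c: +, d: 0, e: ⊤, f: ⊤}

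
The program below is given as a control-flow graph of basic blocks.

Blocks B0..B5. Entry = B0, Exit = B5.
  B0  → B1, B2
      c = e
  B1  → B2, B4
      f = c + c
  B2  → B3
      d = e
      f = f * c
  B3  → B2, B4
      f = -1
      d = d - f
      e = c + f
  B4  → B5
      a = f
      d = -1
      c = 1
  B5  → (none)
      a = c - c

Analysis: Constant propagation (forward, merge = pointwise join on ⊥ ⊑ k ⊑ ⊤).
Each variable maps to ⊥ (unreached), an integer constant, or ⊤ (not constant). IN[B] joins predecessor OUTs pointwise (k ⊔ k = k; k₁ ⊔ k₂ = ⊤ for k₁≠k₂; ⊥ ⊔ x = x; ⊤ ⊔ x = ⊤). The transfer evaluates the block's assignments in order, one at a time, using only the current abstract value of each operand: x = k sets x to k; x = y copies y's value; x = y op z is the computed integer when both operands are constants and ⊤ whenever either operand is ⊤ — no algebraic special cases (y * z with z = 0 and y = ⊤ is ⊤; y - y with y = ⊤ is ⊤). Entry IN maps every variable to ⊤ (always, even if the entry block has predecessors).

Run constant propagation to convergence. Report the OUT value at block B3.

Per-block solution:
  B0:   IN=(all ⊤)   OUT=(all ⊤)
  B1:   IN=(all ⊤)   OUT=(all ⊤)
  B2:   IN=(all ⊤)   OUT=(all ⊤)
  B3:   IN=(all ⊤)   OUT={f:-1; rest ⊤}
  B4:   IN=(all ⊤)   OUT={c:1, d:-1; rest ⊤}
  B5:   IN={c:1, d:-1; rest ⊤}   OUT={a:0, c:1, d:-1; rest ⊤}

Merge at B3: IN[B3] = OUT[B2] = {a: ⊤, b: ⊤, c: ⊤, d: ⊤, e: ⊤, f: ⊤}
Applying B3's transfer function to that IN value gives OUT[B3] (row B3 above).

Answer: {a: ⊤, b: ⊤, c: ⊤, d: ⊤, e: ⊤, f: -1}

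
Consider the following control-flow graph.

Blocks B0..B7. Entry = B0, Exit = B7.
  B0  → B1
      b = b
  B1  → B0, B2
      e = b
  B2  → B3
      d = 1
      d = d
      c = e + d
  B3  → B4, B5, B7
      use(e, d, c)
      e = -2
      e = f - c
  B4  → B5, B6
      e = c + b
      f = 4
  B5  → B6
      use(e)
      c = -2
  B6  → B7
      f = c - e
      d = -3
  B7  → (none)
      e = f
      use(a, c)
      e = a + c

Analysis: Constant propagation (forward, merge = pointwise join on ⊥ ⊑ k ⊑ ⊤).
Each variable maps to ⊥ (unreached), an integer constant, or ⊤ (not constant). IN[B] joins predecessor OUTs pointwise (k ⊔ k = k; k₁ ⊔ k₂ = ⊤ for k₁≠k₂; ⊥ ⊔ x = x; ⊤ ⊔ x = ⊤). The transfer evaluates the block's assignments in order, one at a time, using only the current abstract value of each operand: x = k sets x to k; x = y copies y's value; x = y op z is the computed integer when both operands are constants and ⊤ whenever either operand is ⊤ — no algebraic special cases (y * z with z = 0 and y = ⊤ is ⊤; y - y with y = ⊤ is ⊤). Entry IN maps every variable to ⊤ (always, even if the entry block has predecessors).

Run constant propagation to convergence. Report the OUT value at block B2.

Answer: {a: ⊤, b: ⊤, c: ⊤, d: 1, e: ⊤, f: ⊤}

Working:
Fixpoint table:
  B0:  IN=(all ⊤)  OUT=(all ⊤)
  B1:  IN=(all ⊤)  OUT=(all ⊤)
  B2:  IN=(all ⊤)  OUT={d:1; rest ⊤}
  B3:  IN={d:1; rest ⊤}  OUT={d:1; rest ⊤}
  B4:  IN={d:1; rest ⊤}  OUT={d:1, f:4; rest ⊤}
  B5:  IN={d:1; rest ⊤}  OUT={c:-2, d:1; rest ⊤}
  B6:  IN={d:1; rest ⊤}  OUT={d:-3; rest ⊤}
  B7:  IN=(all ⊤)  OUT=(all ⊤)

Merge at B2: IN[B2] = OUT[B1] = {a: ⊤, b: ⊤, c: ⊤, d: ⊤, e: ⊤, f: ⊤}
Applying B2's transfer function to that IN value gives OUT[B2] (row B2 above).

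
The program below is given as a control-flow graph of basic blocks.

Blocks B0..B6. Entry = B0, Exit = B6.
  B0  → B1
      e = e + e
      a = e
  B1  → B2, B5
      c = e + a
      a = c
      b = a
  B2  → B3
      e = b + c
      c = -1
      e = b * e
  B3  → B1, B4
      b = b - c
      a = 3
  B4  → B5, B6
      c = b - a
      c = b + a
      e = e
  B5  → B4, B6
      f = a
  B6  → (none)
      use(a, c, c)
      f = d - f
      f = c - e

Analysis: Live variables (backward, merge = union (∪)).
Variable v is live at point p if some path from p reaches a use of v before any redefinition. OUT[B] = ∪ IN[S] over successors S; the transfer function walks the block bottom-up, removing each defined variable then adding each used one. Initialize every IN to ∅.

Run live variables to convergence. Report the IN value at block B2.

Answer: {b, c, d, f}

Trace:
Converged values:
  B0:  IN={d, e, f}  OUT={a, d, e, f}
  B1:  IN={a, d, e, f}  OUT={a, b, c, d, e, f}
  B2:  IN={b, c, d, f}  OUT={b, c, d, e, f}
  B3:  IN={b, c, d, e, f}  OUT={a, b, d, e, f}
  B4:  IN={a, b, d, e, f}  OUT={a, b, c, d, e, f}
  B5:  IN={a, b, c, d, e}  OUT={a, b, c, d, e, f}
  B6:  IN={a, c, d, e, f}  OUT={}

Merge at B2: OUT[B2] = IN[B3] = {b, c, d, e, f}
Applying B2's transfer function to that OUT value gives IN[B2] (row B2 above).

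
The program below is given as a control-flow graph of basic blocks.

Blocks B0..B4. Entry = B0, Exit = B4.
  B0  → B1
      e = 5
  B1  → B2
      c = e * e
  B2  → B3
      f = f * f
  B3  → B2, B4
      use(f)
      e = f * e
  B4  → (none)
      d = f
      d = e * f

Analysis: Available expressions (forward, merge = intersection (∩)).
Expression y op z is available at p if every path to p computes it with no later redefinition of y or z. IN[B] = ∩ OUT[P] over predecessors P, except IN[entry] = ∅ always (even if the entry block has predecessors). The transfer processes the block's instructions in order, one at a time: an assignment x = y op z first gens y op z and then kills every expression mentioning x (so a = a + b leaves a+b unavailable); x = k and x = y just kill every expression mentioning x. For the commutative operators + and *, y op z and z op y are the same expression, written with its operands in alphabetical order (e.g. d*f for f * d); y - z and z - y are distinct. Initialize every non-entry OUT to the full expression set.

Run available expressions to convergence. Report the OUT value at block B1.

Converged values:
  B0: | IN={} | OUT={}
  B1: | IN={} | OUT={e*e}
  B2: | IN={} | OUT={}
  B3: | IN={} | OUT={}
  B4: | IN={} | OUT={e*f}

Merge at B1: IN[B1] = OUT[B0] = {}
Applying B1's transfer function to that IN value gives OUT[B1] (row B1 above).

Answer: {e*e}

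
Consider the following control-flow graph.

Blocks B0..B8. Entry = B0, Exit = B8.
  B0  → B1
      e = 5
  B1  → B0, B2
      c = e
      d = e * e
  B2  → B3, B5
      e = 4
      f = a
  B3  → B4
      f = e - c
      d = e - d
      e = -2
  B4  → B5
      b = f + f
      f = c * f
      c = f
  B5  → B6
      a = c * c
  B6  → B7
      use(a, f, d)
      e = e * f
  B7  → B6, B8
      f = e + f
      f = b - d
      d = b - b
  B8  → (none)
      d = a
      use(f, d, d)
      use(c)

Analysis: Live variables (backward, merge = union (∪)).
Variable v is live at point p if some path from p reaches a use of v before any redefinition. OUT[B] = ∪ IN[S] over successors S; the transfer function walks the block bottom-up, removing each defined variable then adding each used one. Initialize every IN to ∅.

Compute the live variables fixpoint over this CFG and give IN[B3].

Answer: {c, d, e}

Derivation:
Per-block solution:
  B0: | IN={a, b} | OUT={a, b, e}
  B1: | IN={a, b, e} | OUT={a, b, c, d}
  B2: | IN={a, b, c, d} | OUT={b, c, d, e, f}
  B3: | IN={c, d, e} | OUT={c, d, e, f}
  B4: | IN={c, d, e, f} | OUT={b, c, d, e, f}
  B5: | IN={b, c, d, e, f} | OUT={a, b, c, d, e, f}
  B6: | IN={a, b, c, d, e, f} | OUT={a, b, c, d, e, f}
  B7: | IN={a, b, c, d, e, f} | OUT={a, b, c, d, e, f}
  B8: | IN={a, c, f} | OUT={}

Merge at B3: OUT[B3] = IN[B4] = {c, d, e, f}
Applying B3's transfer function to that OUT value gives IN[B3] (row B3 above).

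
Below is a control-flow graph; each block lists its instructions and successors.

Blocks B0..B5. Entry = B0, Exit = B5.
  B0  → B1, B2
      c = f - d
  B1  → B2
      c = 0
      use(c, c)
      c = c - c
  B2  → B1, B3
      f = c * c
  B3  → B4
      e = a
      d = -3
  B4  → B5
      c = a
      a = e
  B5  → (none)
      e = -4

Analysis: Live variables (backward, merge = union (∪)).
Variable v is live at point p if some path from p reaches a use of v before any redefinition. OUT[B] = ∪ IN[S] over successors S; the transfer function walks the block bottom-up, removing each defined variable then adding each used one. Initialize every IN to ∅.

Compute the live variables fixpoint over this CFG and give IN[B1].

Answer: {a}

Working:
Converged values:
  B0: | IN={a, d, f} | OUT={a, c}
  B1: | IN={a} | OUT={a, c}
  B2: | IN={a, c} | OUT={a}
  B3: | IN={a} | OUT={a, e}
  B4: | IN={a, e} | OUT={}
  B5: | IN={} | OUT={}

Merge at B1: OUT[B1] = IN[B2] = {a, c}
Applying B1's transfer function to that OUT value gives IN[B1] (row B1 above).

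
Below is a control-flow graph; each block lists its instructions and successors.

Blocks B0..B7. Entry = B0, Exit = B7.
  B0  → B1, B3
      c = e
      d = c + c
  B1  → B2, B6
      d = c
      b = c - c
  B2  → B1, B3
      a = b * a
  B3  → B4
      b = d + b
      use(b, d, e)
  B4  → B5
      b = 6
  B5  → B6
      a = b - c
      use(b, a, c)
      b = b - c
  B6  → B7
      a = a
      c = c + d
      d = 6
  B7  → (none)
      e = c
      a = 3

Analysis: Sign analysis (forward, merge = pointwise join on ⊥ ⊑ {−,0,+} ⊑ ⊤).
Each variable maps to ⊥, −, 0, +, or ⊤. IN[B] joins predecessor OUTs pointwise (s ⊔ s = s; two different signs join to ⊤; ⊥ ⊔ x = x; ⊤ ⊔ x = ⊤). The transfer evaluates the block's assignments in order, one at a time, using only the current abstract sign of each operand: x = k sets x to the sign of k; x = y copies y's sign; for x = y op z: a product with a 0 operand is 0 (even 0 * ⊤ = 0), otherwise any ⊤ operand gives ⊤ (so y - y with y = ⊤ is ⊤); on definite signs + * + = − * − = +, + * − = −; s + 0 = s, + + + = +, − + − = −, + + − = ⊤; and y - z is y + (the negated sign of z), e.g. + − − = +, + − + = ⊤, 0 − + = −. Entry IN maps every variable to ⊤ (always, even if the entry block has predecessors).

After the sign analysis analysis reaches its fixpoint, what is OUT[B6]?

Fixpoint table:
  B0:  IN=(all ⊤)  OUT=(all ⊤)
  B1:  IN=(all ⊤)  OUT=(all ⊤)
  B2:  IN=(all ⊤)  OUT=(all ⊤)
  B3:  IN=(all ⊤)  OUT=(all ⊤)
  B4:  IN=(all ⊤)  OUT={b:+; rest ⊤}
  B5:  IN={b:+; rest ⊤}  OUT=(all ⊤)
  B6:  IN=(all ⊤)  OUT={d:+; rest ⊤}
  B7:  IN={d:+; rest ⊤}  OUT={a:+, d:+; rest ⊤}

Merge at B6: IN[B6] = OUT[B1] ⊔ OUT[B5] = {a: ⊤, b: ⊤, c: ⊤, d: ⊤, e: ⊤, f: ⊤}
Applying B6's transfer function to that IN value gives OUT[B6] (row B6 above).

Answer: {a: ⊤, b: ⊤, c: ⊤, d: +, e: ⊤, f: ⊤}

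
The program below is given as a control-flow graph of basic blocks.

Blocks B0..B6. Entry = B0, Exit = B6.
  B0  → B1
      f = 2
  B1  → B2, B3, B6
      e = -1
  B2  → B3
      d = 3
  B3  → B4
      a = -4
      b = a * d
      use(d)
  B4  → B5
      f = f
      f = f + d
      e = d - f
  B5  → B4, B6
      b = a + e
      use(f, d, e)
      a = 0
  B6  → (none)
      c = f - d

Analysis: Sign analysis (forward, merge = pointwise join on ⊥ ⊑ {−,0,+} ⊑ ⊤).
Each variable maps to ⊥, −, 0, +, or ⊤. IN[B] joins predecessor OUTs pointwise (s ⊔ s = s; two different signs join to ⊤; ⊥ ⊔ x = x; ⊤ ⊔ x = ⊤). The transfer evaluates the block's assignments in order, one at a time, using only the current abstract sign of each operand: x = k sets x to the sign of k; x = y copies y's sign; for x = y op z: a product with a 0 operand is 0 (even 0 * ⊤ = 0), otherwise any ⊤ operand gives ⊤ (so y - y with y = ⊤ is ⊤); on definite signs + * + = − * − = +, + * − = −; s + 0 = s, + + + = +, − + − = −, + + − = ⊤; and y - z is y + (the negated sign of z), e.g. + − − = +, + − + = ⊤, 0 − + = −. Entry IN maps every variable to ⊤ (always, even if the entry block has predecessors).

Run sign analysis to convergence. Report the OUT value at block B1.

Answer: {a: ⊤, b: ⊤, c: ⊤, d: ⊤, e: -, f: +}

Working:
Per-block solution:
  B0:  IN=(all ⊤)  OUT={f:+; rest ⊤}
  B1:  IN={f:+; rest ⊤}  OUT={e:-, f:+; rest ⊤}
  B2:  IN={e:-, f:+; rest ⊤}  OUT={d:+, e:-, f:+; rest ⊤}
  B3:  IN={e:-, f:+; rest ⊤}  OUT={a:-, e:-, f:+; rest ⊤}
  B4:  IN=(all ⊤)  OUT=(all ⊤)
  B5:  IN=(all ⊤)  OUT={a:0; rest ⊤}
  B6:  IN=(all ⊤)  OUT=(all ⊤)

Merge at B1: IN[B1] = OUT[B0] = {a: ⊤, b: ⊤, c: ⊤, d: ⊤, e: ⊤, f: +}
Applying B1's transfer function to that IN value gives OUT[B1] (row B1 above).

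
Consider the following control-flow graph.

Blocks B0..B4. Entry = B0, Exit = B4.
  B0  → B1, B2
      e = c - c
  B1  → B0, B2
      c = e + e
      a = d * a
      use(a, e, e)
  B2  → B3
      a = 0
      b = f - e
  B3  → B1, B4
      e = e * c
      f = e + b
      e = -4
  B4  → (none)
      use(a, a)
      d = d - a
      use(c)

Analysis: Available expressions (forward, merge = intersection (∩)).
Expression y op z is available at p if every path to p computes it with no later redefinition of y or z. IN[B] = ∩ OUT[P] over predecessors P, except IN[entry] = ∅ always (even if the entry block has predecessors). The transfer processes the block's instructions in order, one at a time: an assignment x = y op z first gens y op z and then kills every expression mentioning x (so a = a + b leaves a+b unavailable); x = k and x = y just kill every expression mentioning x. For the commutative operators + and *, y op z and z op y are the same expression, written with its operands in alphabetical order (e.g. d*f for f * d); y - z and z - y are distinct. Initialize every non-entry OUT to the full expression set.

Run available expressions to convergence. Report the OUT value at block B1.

Converged values:
  B0: | IN={} | OUT={c-c}
  B1: | IN={} | OUT={e+e}
  B2: | IN={} | OUT={f-e}
  B3: | IN={f-e} | OUT={}
  B4: | IN={} | OUT={}

Merge at B1: IN[B1] = OUT[B0] ∩ OUT[B3] = {}
Applying B1's transfer function to that IN value gives OUT[B1] (row B1 above).

Answer: {e+e}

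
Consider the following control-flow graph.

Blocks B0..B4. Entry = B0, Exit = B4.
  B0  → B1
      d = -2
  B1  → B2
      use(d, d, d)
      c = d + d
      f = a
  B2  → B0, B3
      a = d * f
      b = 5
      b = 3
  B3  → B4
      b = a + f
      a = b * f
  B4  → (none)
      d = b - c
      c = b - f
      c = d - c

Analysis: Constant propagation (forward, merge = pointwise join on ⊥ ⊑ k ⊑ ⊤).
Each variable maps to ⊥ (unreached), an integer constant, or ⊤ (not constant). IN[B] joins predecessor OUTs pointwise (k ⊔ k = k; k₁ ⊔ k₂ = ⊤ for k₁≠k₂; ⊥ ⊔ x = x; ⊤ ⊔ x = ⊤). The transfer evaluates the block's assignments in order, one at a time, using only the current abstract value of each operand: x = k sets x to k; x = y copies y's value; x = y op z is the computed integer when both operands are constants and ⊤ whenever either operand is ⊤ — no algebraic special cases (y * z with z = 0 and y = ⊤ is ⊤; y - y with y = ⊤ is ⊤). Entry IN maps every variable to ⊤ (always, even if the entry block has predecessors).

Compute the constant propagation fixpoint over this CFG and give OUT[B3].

Answer: {a: ⊤, b: ⊤, c: -4, d: -2, e: ⊤, f: ⊤}

Working:
Converged values:
  B0:  IN=(all ⊤)  OUT={d:-2; rest ⊤}
  B1:  IN={d:-2; rest ⊤}  OUT={c:-4, d:-2; rest ⊤}
  B2:  IN={c:-4, d:-2; rest ⊤}  OUT={b:3, c:-4, d:-2; rest ⊤}
  B3:  IN={b:3, c:-4, d:-2; rest ⊤}  OUT={c:-4, d:-2; rest ⊤}
  B4:  IN={c:-4, d:-2; rest ⊤}  OUT=(all ⊤)

Merge at B3: IN[B3] = OUT[B2] = {a: ⊤, b: 3, c: -4, d: -2, e: ⊤, f: ⊤}
Applying B3's transfer function to that IN value gives OUT[B3] (row B3 above).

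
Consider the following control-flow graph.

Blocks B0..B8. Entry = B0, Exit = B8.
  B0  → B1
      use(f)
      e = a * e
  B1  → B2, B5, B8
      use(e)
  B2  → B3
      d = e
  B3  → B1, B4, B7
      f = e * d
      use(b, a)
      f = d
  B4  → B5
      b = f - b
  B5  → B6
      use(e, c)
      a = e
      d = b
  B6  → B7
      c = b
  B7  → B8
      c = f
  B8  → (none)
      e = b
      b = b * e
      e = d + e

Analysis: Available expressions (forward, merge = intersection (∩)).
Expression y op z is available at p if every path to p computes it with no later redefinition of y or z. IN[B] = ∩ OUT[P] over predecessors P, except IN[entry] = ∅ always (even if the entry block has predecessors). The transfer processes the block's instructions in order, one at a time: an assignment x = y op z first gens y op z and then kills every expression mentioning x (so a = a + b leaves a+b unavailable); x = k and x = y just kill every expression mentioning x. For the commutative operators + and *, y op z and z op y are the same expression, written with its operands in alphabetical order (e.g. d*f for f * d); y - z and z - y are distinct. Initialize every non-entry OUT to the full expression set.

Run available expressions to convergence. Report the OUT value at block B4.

Per-block solution:
  B0:   IN={}   OUT={}
  B1:   IN={}   OUT={}
  B2:   IN={}   OUT={}
  B3:   IN={}   OUT={d*e}
  B4:   IN={d*e}   OUT={d*e}
  B5:   IN={}   OUT={}
  B6:   IN={}   OUT={}
  B7:   IN={}   OUT={}
  B8:   IN={}   OUT={}

Merge at B4: IN[B4] = OUT[B3] = {d*e}
Applying B4's transfer function to that IN value gives OUT[B4] (row B4 above).

Answer: {d*e}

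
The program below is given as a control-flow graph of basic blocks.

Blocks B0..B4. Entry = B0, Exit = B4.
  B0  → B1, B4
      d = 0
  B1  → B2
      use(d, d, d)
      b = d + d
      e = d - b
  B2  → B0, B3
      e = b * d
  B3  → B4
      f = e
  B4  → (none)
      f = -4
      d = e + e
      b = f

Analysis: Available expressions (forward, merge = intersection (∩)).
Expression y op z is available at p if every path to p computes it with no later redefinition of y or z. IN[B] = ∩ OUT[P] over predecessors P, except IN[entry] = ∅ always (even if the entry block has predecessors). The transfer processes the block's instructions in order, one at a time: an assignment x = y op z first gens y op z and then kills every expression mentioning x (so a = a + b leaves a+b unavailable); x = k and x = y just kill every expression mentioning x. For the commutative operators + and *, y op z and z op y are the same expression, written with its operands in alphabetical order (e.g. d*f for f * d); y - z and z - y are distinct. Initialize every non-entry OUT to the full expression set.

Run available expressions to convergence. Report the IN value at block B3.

Converged values:
  B0:  IN={}  OUT={}
  B1:  IN={}  OUT={d+d, d-b}
  B2:  IN={d+d, d-b}  OUT={b*d, d+d, d-b}
  B3:  IN={b*d, d+d, d-b}  OUT={b*d, d+d, d-b}
  B4:  IN={}  OUT={e+e}

Merge at B3: IN[B3] = OUT[B2] = {b*d, d+d, d-b}

Answer: {b*d, d+d, d-b}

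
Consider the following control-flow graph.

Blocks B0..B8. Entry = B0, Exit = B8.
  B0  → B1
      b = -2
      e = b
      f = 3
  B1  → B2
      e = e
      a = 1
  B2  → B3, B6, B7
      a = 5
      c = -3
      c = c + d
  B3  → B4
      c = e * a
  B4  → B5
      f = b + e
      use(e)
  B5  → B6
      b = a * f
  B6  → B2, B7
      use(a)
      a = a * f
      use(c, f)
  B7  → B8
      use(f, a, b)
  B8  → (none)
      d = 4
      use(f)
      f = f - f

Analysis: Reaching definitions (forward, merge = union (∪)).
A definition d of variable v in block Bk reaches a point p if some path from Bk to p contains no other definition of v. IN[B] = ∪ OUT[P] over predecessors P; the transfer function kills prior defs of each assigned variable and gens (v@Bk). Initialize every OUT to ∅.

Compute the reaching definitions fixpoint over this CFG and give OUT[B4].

Answer: {a@B2, b@B0, b@B5, c@B3, e@B1, f@B4}

Working:
Per-block solution:
  B0: | IN={} | OUT={b@B0, e@B0, f@B0}
  B1: | IN={b@B0, e@B0, f@B0} | OUT={a@B1, b@B0, e@B1, f@B0}
  B2: | IN={a@B1, a@B6, b@B0, b@B5, c@B2, c@B3, e@B1, f@B0, f@B4} | OUT={a@B2, b@B0, b@B5, c@B2, e@B1, f@B0, f@B4}
  B3: | IN={a@B2, b@B0, b@B5, c@B2, e@B1, f@B0, f@B4} | OUT={a@B2, b@B0, b@B5, c@B3, e@B1, f@B0, f@B4}
  B4: | IN={a@B2, b@B0, b@B5, c@B3, e@B1, f@B0, f@B4} | OUT={a@B2, b@B0, b@B5, c@B3, e@B1, f@B4}
  B5: | IN={a@B2, b@B0, b@B5, c@B3, e@B1, f@B4} | OUT={a@B2, b@B5, c@B3, e@B1, f@B4}
  B6: | IN={a@B2, b@B0, b@B5, c@B2, c@B3, e@B1, f@B0, f@B4} | OUT={a@B6, b@B0, b@B5, c@B2, c@B3, e@B1, f@B0, f@B4}
  B7: | IN={a@B2, a@B6, b@B0, b@B5, c@B2, c@B3, e@B1, f@B0, f@B4} | OUT={a@B2, a@B6, b@B0, b@B5, c@B2, c@B3, e@B1, f@B0, f@B4}
  B8: | IN={a@B2, a@B6, b@B0, b@B5, c@B2, c@B3, e@B1, f@B0, f@B4} | OUT={a@B2, a@B6, b@B0, b@B5, c@B2, c@B3, d@B8, e@B1, f@B8}

Merge at B4: IN[B4] = OUT[B3] = {a@B2, b@B0, b@B5, c@B3, e@B1, f@B0, f@B4}
Applying B4's transfer function to that IN value gives OUT[B4] (row B4 above).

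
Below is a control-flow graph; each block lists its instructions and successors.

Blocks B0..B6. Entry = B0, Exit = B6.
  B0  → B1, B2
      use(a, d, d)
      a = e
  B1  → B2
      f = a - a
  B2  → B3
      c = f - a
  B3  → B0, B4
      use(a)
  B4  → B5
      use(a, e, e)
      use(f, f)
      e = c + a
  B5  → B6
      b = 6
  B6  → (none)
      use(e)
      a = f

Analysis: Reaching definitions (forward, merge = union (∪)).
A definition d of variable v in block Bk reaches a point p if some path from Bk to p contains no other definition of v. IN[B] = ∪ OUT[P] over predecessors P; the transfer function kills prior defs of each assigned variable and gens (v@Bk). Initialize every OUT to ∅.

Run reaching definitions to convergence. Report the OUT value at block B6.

Answer: {a@B6, b@B5, c@B2, e@B4, f@B1}

Trace:
Converged values:
  B0:   IN={a@B0, c@B2, f@B1}   OUT={a@B0, c@B2, f@B1}
  B1:   IN={a@B0, c@B2, f@B1}   OUT={a@B0, c@B2, f@B1}
  B2:   IN={a@B0, c@B2, f@B1}   OUT={a@B0, c@B2, f@B1}
  B3:   IN={a@B0, c@B2, f@B1}   OUT={a@B0, c@B2, f@B1}
  B4:   IN={a@B0, c@B2, f@B1}   OUT={a@B0, c@B2, e@B4, f@B1}
  B5:   IN={a@B0, c@B2, e@B4, f@B1}   OUT={a@B0, b@B5, c@B2, e@B4, f@B1}
  B6:   IN={a@B0, b@B5, c@B2, e@B4, f@B1}   OUT={a@B6, b@B5, c@B2, e@B4, f@B1}

Merge at B6: IN[B6] = OUT[B5] = {a@B0, b@B5, c@B2, e@B4, f@B1}
Applying B6's transfer function to that IN value gives OUT[B6] (row B6 above).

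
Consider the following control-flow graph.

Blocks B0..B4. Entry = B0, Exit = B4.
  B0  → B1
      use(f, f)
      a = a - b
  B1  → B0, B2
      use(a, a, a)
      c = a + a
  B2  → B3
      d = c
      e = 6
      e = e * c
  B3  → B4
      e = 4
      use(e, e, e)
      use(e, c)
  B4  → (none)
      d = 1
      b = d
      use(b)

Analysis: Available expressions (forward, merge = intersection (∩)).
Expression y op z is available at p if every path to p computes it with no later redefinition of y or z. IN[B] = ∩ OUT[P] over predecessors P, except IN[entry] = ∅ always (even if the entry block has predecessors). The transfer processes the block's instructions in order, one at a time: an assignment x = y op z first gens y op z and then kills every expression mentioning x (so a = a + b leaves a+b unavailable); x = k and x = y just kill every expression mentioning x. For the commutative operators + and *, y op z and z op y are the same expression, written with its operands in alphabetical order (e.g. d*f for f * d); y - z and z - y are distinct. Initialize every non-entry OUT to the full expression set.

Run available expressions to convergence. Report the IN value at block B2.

Answer: {a+a}

Trace:
Fixpoint table:
  B0:   IN={}   OUT={}
  B1:   IN={}   OUT={a+a}
  B2:   IN={a+a}   OUT={a+a}
  B3:   IN={a+a}   OUT={a+a}
  B4:   IN={a+a}   OUT={a+a}

Merge at B2: IN[B2] = OUT[B1] = {a+a}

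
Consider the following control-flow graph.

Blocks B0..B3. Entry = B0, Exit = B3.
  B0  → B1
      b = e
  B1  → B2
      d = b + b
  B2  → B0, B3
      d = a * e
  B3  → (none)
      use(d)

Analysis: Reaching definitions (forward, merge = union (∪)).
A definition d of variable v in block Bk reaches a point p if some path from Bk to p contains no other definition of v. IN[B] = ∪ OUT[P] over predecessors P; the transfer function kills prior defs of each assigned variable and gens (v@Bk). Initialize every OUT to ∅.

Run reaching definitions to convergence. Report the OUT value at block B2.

Converged values:
  B0: | IN={b@B0, d@B2} | OUT={b@B0, d@B2}
  B1: | IN={b@B0, d@B2} | OUT={b@B0, d@B1}
  B2: | IN={b@B0, d@B1} | OUT={b@B0, d@B2}
  B3: | IN={b@B0, d@B2} | OUT={b@B0, d@B2}

Merge at B2: IN[B2] = OUT[B1] = {b@B0, d@B1}
Applying B2's transfer function to that IN value gives OUT[B2] (row B2 above).

Answer: {b@B0, d@B2}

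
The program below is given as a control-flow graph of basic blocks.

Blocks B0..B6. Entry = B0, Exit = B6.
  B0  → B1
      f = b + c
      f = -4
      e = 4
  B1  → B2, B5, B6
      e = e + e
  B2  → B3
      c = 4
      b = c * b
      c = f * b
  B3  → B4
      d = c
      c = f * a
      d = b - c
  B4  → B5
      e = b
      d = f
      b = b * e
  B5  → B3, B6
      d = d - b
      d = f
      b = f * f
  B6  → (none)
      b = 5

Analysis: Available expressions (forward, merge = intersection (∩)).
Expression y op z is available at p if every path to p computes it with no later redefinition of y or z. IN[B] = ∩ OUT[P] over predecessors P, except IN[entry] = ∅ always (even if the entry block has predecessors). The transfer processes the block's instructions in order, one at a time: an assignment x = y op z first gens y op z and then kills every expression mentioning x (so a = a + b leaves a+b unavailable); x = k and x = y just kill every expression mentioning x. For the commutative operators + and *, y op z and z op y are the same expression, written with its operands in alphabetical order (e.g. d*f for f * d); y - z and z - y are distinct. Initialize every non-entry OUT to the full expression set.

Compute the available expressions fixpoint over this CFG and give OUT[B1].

Per-block solution:
  B0:   IN={}   OUT={b+c}
  B1:   IN={b+c}   OUT={b+c}
  B2:   IN={b+c}   OUT={b*f}
  B3:   IN={}   OUT={a*f, b-c}
  B4:   IN={a*f, b-c}   OUT={a*f}
  B5:   IN={}   OUT={f*f}
  B6:   IN={}   OUT={}

Merge at B1: IN[B1] = OUT[B0] = {b+c}
Applying B1's transfer function to that IN value gives OUT[B1] (row B1 above).

Answer: {b+c}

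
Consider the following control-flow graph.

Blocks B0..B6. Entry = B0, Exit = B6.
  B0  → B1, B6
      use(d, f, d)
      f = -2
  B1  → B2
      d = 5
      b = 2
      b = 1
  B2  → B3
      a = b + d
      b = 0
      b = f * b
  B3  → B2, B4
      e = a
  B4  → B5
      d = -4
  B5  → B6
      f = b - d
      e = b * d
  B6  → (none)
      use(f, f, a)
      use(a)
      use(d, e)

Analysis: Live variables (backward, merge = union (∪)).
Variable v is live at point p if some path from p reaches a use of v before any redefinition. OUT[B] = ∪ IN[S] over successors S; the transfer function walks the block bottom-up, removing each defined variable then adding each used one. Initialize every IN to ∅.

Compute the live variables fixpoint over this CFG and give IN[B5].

Answer: {a, b, d}

Working:
Converged values:
  B0:   IN={a, d, e, f}   OUT={a, d, e, f}
  B1:   IN={f}   OUT={b, d, f}
  B2:   IN={b, d, f}   OUT={a, b, d, f}
  B3:   IN={a, b, d, f}   OUT={a, b, d, f}
  B4:   IN={a, b}   OUT={a, b, d}
  B5:   IN={a, b, d}   OUT={a, d, e, f}
  B6:   IN={a, d, e, f}   OUT={}

Merge at B5: OUT[B5] = IN[B6] = {a, d, e, f}
Applying B5's transfer function to that OUT value gives IN[B5] (row B5 above).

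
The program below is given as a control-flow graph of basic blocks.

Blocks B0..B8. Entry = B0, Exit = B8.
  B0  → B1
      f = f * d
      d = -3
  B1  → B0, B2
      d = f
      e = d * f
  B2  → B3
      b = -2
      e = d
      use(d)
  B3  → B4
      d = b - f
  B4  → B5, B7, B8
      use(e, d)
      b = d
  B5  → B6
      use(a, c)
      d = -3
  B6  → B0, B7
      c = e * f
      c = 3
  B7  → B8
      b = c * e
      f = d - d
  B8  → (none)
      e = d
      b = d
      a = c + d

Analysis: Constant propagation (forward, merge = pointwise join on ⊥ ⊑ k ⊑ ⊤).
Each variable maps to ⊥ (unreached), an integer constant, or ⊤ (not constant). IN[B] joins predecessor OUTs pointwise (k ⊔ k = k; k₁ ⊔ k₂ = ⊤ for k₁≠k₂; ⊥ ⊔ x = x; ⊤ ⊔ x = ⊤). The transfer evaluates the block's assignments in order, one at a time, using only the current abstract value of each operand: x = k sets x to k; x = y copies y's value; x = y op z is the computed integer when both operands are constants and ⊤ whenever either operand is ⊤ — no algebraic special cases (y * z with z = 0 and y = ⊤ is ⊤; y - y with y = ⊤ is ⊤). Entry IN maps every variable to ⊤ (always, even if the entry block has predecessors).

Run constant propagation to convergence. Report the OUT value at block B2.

Answer: {a: ⊤, b: -2, c: ⊤, d: ⊤, e: ⊤, f: ⊤}

Working:
Converged values:
  B0: | IN=(all ⊤) | OUT={d:-3; rest ⊤}
  B1: | IN={d:-3; rest ⊤} | OUT=(all ⊤)
  B2: | IN=(all ⊤) | OUT={b:-2; rest ⊤}
  B3: | IN={b:-2; rest ⊤} | OUT={b:-2; rest ⊤}
  B4: | IN={b:-2; rest ⊤} | OUT=(all ⊤)
  B5: | IN=(all ⊤) | OUT={d:-3; rest ⊤}
  B6: | IN={d:-3; rest ⊤} | OUT={c:3, d:-3; rest ⊤}
  B7: | IN=(all ⊤) | OUT=(all ⊤)
  B8: | IN=(all ⊤) | OUT=(all ⊤)

Merge at B2: IN[B2] = OUT[B1] = {a: ⊤, b: ⊤, c: ⊤, d: ⊤, e: ⊤, f: ⊤}
Applying B2's transfer function to that IN value gives OUT[B2] (row B2 above).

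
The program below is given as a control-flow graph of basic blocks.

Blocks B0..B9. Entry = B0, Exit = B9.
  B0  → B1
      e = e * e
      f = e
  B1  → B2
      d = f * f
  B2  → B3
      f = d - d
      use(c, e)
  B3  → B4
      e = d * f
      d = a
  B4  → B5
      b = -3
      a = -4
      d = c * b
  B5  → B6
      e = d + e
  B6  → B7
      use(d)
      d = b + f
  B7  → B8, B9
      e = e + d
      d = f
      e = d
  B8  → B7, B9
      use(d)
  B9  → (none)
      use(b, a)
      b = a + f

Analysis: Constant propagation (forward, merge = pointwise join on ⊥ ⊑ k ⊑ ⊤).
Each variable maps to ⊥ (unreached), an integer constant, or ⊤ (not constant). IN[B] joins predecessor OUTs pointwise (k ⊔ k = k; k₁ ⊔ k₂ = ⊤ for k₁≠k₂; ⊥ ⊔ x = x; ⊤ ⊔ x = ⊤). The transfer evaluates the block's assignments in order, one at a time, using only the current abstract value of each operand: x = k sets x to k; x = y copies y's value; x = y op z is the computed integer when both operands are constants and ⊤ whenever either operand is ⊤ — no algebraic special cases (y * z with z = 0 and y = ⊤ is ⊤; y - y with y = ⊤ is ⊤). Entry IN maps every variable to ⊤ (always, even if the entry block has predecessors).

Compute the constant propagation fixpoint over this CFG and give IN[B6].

Answer: {a: -4, b: -3, c: ⊤, d: ⊤, e: ⊤, f: ⊤}

Trace:
Per-block solution:
  B0:  IN=(all ⊤)  OUT=(all ⊤)
  B1:  IN=(all ⊤)  OUT=(all ⊤)
  B2:  IN=(all ⊤)  OUT=(all ⊤)
  B3:  IN=(all ⊤)  OUT=(all ⊤)
  B4:  IN=(all ⊤)  OUT={a:-4, b:-3; rest ⊤}
  B5:  IN={a:-4, b:-3; rest ⊤}  OUT={a:-4, b:-3; rest ⊤}
  B6:  IN={a:-4, b:-3; rest ⊤}  OUT={a:-4, b:-3; rest ⊤}
  B7:  IN={a:-4, b:-3; rest ⊤}  OUT={a:-4, b:-3; rest ⊤}
  B8:  IN={a:-4, b:-3; rest ⊤}  OUT={a:-4, b:-3; rest ⊤}
  B9:  IN={a:-4, b:-3; rest ⊤}  OUT={a:-4; rest ⊤}

Merge at B6: IN[B6] = OUT[B5] = {a: -4, b: -3, c: ⊤, d: ⊤, e: ⊤, f: ⊤}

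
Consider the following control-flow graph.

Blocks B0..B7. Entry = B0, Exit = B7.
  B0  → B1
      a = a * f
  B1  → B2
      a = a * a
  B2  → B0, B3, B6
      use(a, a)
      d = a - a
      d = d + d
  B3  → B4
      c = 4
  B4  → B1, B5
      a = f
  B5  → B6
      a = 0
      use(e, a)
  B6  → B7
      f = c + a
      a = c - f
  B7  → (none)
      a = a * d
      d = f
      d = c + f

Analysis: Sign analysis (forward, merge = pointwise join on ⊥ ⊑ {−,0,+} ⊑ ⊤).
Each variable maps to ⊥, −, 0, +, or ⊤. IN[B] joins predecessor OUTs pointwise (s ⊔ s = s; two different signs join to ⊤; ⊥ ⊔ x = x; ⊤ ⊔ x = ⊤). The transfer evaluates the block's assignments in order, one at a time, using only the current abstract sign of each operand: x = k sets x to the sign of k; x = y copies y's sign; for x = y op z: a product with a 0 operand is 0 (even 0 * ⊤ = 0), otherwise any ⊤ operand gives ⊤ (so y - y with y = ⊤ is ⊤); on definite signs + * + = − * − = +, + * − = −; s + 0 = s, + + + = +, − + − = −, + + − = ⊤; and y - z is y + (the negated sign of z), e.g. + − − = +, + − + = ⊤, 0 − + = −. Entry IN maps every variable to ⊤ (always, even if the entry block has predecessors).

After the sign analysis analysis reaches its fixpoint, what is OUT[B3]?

Fixpoint table:
  B0: | IN=(all ⊤) | OUT=(all ⊤)
  B1: | IN=(all ⊤) | OUT=(all ⊤)
  B2: | IN=(all ⊤) | OUT=(all ⊤)
  B3: | IN=(all ⊤) | OUT={c:+; rest ⊤}
  B4: | IN={c:+; rest ⊤} | OUT={c:+; rest ⊤}
  B5: | IN={c:+; rest ⊤} | OUT={a:0, c:+; rest ⊤}
  B6: | IN=(all ⊤) | OUT=(all ⊤)
  B7: | IN=(all ⊤) | OUT=(all ⊤)

Merge at B3: IN[B3] = OUT[B2] = {a: ⊤, b: ⊤, c: ⊤, d: ⊤, e: ⊤, f: ⊤}
Applying B3's transfer function to that IN value gives OUT[B3] (row B3 above).

Answer: {a: ⊤, b: ⊤, c: +, d: ⊤, e: ⊤, f: ⊤}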